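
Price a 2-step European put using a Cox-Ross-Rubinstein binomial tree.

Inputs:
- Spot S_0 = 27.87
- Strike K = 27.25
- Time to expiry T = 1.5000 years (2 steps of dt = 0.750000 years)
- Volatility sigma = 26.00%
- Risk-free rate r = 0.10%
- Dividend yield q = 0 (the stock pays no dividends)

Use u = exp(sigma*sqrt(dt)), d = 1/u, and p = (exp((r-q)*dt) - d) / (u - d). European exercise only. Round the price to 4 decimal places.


dt = T/N = 0.750000
u = exp(sigma*sqrt(dt)) = 1.252531; d = 1/u = 0.798383
p = (exp((r-q)*dt) - d) / (u - d) = 0.445597
Discount per step: exp(-r*dt) = 0.999250
Stock lattice S(k, i) with i counting down-moves:
  k=0: S(0,0) = 27.8700
  k=1: S(1,0) = 34.9080; S(1,1) = 22.2509
  k=2: S(2,0) = 43.7234; S(2,1) = 27.8700; S(2,2) = 17.7648
Terminal payoffs V(N, i) = max(K - S_T, 0):
  V(2,0) = 0.000000; V(2,1) = 0.000000; V(2,2) = 9.485224
Backward induction: V(k, i) = exp(-r*dt) * [p * V(k+1, i) + (1-p) * V(k+1, i+1)].
  V(1,0) = exp(-r*dt) * [p*0.000000 + (1-p)*0.000000] = 0.000000
  V(1,1) = exp(-r*dt) * [p*0.000000 + (1-p)*9.485224] = 5.254694
  V(0,0) = exp(-r*dt) * [p*0.000000 + (1-p)*5.254694] = 2.911034

Answer: Price = V(0,0) = 2.9110


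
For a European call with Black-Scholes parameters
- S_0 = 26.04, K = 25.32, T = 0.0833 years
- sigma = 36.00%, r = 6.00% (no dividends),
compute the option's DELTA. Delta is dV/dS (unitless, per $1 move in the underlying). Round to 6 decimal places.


d1 = 0.3699155284; d2 = 0.2660132666
phi(d1) = 0.3725599620; exp(-qT) = 1.0000000000; exp(-rT) = 0.9950144692
N(d1) = 0.6442772846
Delta = exp(-qT) * N(d1) = 1.0000000000 * 0.6442772846 = 0.644277

Answer: Delta = 0.644277


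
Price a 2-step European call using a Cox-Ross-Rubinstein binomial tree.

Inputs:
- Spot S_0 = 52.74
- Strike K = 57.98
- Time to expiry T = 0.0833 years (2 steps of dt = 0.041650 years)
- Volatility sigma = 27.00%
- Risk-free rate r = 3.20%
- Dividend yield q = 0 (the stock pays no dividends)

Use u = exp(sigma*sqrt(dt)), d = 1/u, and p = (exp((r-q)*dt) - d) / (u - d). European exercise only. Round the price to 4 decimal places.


Answer: Price = V(0,0) = 0.2240

Derivation:
dt = T/N = 0.041650
u = exp(sigma*sqrt(dt)) = 1.056649; d = 1/u = 0.946388
p = (exp((r-q)*dt) - d) / (u - d) = 0.498324
Discount per step: exp(-r*dt) = 0.998668
Stock lattice S(k, i) with i counting down-moves:
  k=0: S(0,0) = 52.7400
  k=1: S(1,0) = 55.7277; S(1,1) = 49.9125
  k=2: S(2,0) = 58.8846; S(2,1) = 52.7400; S(2,2) = 47.2366
Terminal payoffs V(N, i) = max(S_T - K, 0):
  V(2,0) = 0.904575; V(2,1) = 0.000000; V(2,2) = 0.000000
Backward induction: V(k, i) = exp(-r*dt) * [p * V(k+1, i) + (1-p) * V(k+1, i+1)].
  V(1,0) = exp(-r*dt) * [p*0.904575 + (1-p)*0.000000] = 0.450171
  V(1,1) = exp(-r*dt) * [p*0.000000 + (1-p)*0.000000] = 0.000000
  V(0,0) = exp(-r*dt) * [p*0.450171 + (1-p)*0.000000] = 0.224032


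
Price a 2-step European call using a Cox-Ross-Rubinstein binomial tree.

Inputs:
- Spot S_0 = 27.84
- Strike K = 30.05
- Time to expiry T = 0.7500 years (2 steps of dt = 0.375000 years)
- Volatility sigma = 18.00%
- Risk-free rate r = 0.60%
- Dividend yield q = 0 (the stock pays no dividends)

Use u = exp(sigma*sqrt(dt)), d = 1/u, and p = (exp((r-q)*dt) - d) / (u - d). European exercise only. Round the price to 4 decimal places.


Answer: Price = V(0,0) = 1.0800

Derivation:
dt = T/N = 0.375000
u = exp(sigma*sqrt(dt)) = 1.116532; d = 1/u = 0.895631
p = (exp((r-q)*dt) - d) / (u - d) = 0.482668
Discount per step: exp(-r*dt) = 0.997753
Stock lattice S(k, i) with i counting down-moves:
  k=0: S(0,0) = 27.8400
  k=1: S(1,0) = 31.0842; S(1,1) = 24.9344
  k=2: S(2,0) = 34.7065; S(2,1) = 27.8400; S(2,2) = 22.3320
Terminal payoffs V(N, i) = max(S_T - K, 0):
  V(2,0) = 4.656532; V(2,1) = 0.000000; V(2,2) = 0.000000
Backward induction: V(k, i) = exp(-r*dt) * [p * V(k+1, i) + (1-p) * V(k+1, i+1)].
  V(1,0) = exp(-r*dt) * [p*4.656532 + (1-p)*0.000000] = 2.242508
  V(1,1) = exp(-r*dt) * [p*0.000000 + (1-p)*0.000000] = 0.000000
  V(0,0) = exp(-r*dt) * [p*2.242508 + (1-p)*0.000000] = 1.079955


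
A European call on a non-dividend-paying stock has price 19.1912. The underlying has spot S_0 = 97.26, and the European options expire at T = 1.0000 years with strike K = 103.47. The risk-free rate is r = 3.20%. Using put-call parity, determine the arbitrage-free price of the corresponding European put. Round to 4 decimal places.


Answer: Put price = 22.1426

Derivation:
Put-call parity: C - P = S_0 * exp(-qT) - K * exp(-rT).
S_0 * exp(-qT) = 97.2600 * 1.00000000 = 97.26000000
K * exp(-rT) = 103.4700 * 0.96850658 = 100.21137605
P = C - S*exp(-qT) + K*exp(-rT)
P = 19.1912 - 97.26000000 + 100.21137605 = 22.1426


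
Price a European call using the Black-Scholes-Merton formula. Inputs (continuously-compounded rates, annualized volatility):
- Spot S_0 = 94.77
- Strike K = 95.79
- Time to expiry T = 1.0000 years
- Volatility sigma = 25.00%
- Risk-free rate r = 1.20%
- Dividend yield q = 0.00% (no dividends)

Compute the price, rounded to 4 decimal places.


Answer: Price = 9.4827

Derivation:
d1 = (ln(S/K) + (r - q + 0.5*sigma^2) * T) / (sigma * sqrt(T)) = 0.13017843
d2 = d1 - sigma * sqrt(T) = -0.11982157
exp(-rT) = 0.98807171; exp(-qT) = 1.00000000
C = S_0 * exp(-qT) * N(d1) - K * exp(-rT) * N(d2)
N(d1) = 0.55178737; N(d2) = 0.45231225
C = 94.7700 * 1.00000000 * 0.55178737 - 95.7900 * 0.98807171 * 0.45231225 = 9.4827


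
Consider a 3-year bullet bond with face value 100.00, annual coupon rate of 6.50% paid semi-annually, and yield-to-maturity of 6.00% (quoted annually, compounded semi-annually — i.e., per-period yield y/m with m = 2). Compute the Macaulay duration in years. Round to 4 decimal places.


Answer: Macaulay duration = 2.7754 years

Derivation:
Coupon per period c = face * coupon_rate / m = 3.250000
Periods per year m = 2; per-period yield y/m = 0.030000
Number of cashflows N = 6
Cashflows (t years, CF_t, discount factor 1/(1+y/m)^(m*t), PV):
  t = 0.5000: CF_t = 3.250000, DF = 0.970874, PV = 3.155340
  t = 1.0000: CF_t = 3.250000, DF = 0.942596, PV = 3.063437
  t = 1.5000: CF_t = 3.250000, DF = 0.915142, PV = 2.974210
  t = 2.0000: CF_t = 3.250000, DF = 0.888487, PV = 2.887583
  t = 2.5000: CF_t = 3.250000, DF = 0.862609, PV = 2.803479
  t = 3.0000: CF_t = 103.250000, DF = 0.837484, PV = 86.470250
Price P = sum_t PV_t = 101.354298
Macaulay numerator sum_t t * PV_t:
  t * PV_t at t = 0.5000: 1.577670
  t * PV_t at t = 1.0000: 3.063437
  t * PV_t at t = 1.5000: 4.461316
  t * PV_t at t = 2.0000: 5.775166
  t * PV_t at t = 2.5000: 7.008696
  t * PV_t at t = 3.0000: 259.410749
Macaulay duration D = (sum_t t * PV_t) / P = 281.297033 / 101.354298 = 2.775383


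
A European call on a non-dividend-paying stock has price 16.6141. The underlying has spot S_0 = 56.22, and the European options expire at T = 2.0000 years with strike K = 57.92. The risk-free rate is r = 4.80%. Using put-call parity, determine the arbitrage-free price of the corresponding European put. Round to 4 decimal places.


Put-call parity: C - P = S_0 * exp(-qT) - K * exp(-rT).
S_0 * exp(-qT) = 56.2200 * 1.00000000 = 56.22000000
K * exp(-rT) = 57.9200 * 0.90846402 = 52.61823581
P = C - S*exp(-qT) + K*exp(-rT)
P = 16.6141 - 56.22000000 + 52.61823581 = 13.0123

Answer: Put price = 13.0123


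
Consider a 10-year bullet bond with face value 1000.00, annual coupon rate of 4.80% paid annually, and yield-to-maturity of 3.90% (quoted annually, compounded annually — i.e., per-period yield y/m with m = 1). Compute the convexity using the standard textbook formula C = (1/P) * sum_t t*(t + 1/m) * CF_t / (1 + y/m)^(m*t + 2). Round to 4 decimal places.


Coupon per period c = face * coupon_rate / m = 48.000000
Periods per year m = 1; per-period yield y/m = 0.039000
Number of cashflows N = 10
Cashflows (t years, CF_t, discount factor 1/(1+y/m)^(m*t), PV):
  t = 1.0000: CF_t = 48.000000, DF = 0.962464, PV = 46.198268
  t = 2.0000: CF_t = 48.000000, DF = 0.926337, PV = 44.464165
  t = 3.0000: CF_t = 48.000000, DF = 0.891566, PV = 42.795154
  t = 4.0000: CF_t = 48.000000, DF = 0.858100, PV = 41.188791
  t = 5.0000: CF_t = 48.000000, DF = 0.825890, PV = 39.642725
  t = 6.0000: CF_t = 48.000000, DF = 0.794889, PV = 38.154692
  t = 7.0000: CF_t = 48.000000, DF = 0.765052, PV = 36.722514
  t = 8.0000: CF_t = 48.000000, DF = 0.736335, PV = 35.344094
  t = 9.0000: CF_t = 48.000000, DF = 0.708696, PV = 34.017415
  t = 10.0000: CF_t = 1048.000000, DF = 0.682094, PV = 714.834998
Price P = sum_t PV_t = 1073.362816
Convexity numerator sum_t t*(t + 1/m) * CF_t / (1+y/m)^(m*t + 2):
  t = 1.0000: term = 85.590308
  t = 2.0000: term = 247.132748
  t = 3.0000: term = 475.712700
  t = 4.0000: term = 763.093840
  t = 5.0000: term = 1101.675418
  t = 6.0000: term = 1484.451959
  t = 7.0000: term = 1904.975245
  t = 8.0000: term = 2357.318466
  t = 9.0000: term = 2836.042428
  t = 10.0000: term = 72839.573991
Convexity = (1/P) * sum = 84095.567103 / 1073.362816 = 78.347755

Answer: Convexity = 78.3478


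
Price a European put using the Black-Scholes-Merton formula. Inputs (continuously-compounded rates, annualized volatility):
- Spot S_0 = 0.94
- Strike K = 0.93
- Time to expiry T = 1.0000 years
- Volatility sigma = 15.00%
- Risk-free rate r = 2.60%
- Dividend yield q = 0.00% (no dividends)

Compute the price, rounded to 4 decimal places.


Answer: Price = 0.0399

Derivation:
d1 = (ln(S/K) + (r - q + 0.5*sigma^2) * T) / (sigma * sqrt(T)) = 0.31963526
d2 = d1 - sigma * sqrt(T) = 0.16963526
exp(-rT) = 0.97433509; exp(-qT) = 1.00000000
P = K * exp(-rT) * N(-d2) - S_0 * exp(-qT) * N(-d1)
N(-d1) = 0.37462242; N(-d2) = 0.43264850
P = 0.9300 * 0.97433509 * 0.43264850 - 0.9400 * 1.00000000 * 0.37462242 = 0.0399


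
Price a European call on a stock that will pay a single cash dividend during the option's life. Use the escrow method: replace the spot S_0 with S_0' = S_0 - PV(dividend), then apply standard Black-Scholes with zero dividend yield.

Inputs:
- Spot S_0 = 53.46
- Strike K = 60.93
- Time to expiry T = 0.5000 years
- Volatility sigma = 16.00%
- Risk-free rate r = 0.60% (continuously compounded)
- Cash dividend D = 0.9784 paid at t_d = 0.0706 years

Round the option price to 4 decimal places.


Answer: Price = 0.2950

Derivation:
PV(D) = D * exp(-r * t_d) = 0.9784 * 0.99957649 = 0.97798564
S_0' = S_0 - PV(D) = 53.4600 - 0.97798564 = 52.48201436
d1 = (ln(S_0'/K) + (r + sigma^2/2)*T) / (sigma*sqrt(T)) = -1.23615645
d2 = d1 - sigma*sqrt(T) = -1.34929353
exp(-rT) = 0.99700450
N(d1) = 0.10820021; N(d2) = 0.08862135
C = S_0' * N(d1) - K * exp(-rT) * N(d2) = 52.48201436 * 0.10820021 - 60.9300 * 0.99700450 * 0.08862135 = 0.2950


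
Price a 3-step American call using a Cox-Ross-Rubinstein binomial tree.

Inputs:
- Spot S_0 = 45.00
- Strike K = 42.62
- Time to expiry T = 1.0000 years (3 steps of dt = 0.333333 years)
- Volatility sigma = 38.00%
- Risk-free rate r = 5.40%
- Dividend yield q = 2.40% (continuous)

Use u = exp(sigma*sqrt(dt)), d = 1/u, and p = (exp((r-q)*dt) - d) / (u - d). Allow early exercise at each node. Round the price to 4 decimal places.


Answer: Price = V(0,0) = 8.7488

Derivation:
dt = T/N = 0.333333
u = exp(sigma*sqrt(dt)) = 1.245321; d = 1/u = 0.803006
p = (exp((r-q)*dt) - d) / (u - d) = 0.468092
Discount per step: exp(-r*dt) = 0.982161
Stock lattice S(k, i) with i counting down-moves:
  k=0: S(0,0) = 45.0000
  k=1: S(1,0) = 56.0394; S(1,1) = 36.1353
  k=2: S(2,0) = 69.7871; S(2,1) = 45.0000; S(2,2) = 29.0168
  k=3: S(3,0) = 86.9073; S(3,1) = 56.0394; S(3,2) = 36.1353; S(3,3) = 23.3007
Terminal payoffs V(N, i) = max(S_T - K, 0):
  V(3,0) = 44.287279; V(3,1) = 13.419432; V(3,2) = 0.000000; V(3,3) = 0.000000
Backward induction: V(k, i) = exp(-r*dt) * [p * V(k+1, i) + (1-p) * V(k+1, i+1)]; then take max(V_cont, immediate exercise) for American.
  V(2,0) = exp(-r*dt) * [p*44.287279 + (1-p)*13.419432] = 27.371294; exercise = 27.167066; V(2,0) = max -> 27.371294
  V(2,1) = exp(-r*dt) * [p*13.419432 + (1-p)*0.000000] = 6.169479; exercise = 2.380000; V(2,1) = max -> 6.169479
  V(2,2) = exp(-r*dt) * [p*0.000000 + (1-p)*0.000000] = 0.000000; exercise = 0.000000; V(2,2) = max -> 0.000000
  V(1,0) = exp(-r*dt) * [p*27.371294 + (1-p)*6.169479] = 15.806789; exercise = 13.419432; V(1,0) = max -> 15.806789
  V(1,1) = exp(-r*dt) * [p*6.169479 + (1-p)*0.000000] = 2.836369; exercise = 0.000000; V(1,1) = max -> 2.836369
  V(0,0) = exp(-r*dt) * [p*15.806789 + (1-p)*2.836369] = 8.748820; exercise = 2.380000; V(0,0) = max -> 8.748820


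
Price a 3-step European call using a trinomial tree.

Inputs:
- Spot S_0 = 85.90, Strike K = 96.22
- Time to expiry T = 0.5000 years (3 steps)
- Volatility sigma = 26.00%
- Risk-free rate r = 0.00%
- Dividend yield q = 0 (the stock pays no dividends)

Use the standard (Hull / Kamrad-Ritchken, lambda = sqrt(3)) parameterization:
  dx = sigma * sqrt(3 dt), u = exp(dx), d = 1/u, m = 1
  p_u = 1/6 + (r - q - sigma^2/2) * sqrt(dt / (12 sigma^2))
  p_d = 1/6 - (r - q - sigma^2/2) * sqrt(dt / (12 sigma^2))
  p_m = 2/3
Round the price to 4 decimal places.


dt = T/N = 0.166667; dx = sigma*sqrt(3*dt) = 0.183848
u = exp(dx) = 1.201833; d = 1/u = 0.832062
p_u = 0.151346, p_m = 0.666667, p_d = 0.181987
Discount per step: exp(-r*dt) = 1.000000
Stock lattice S(k, j) with j the centered position index:
  k=0: S(0,+0) = 85.9000
  k=1: S(1,-1) = 71.4742; S(1,+0) = 85.9000; S(1,+1) = 103.2374
  k=2: S(2,-2) = 59.4710; S(2,-1) = 71.4742; S(2,+0) = 85.9000; S(2,+1) = 103.2374; S(2,+2) = 124.0741
  k=3: S(3,-3) = 49.4836; S(3,-2) = 59.4710; S(3,-1) = 71.4742; S(3,+0) = 85.9000; S(3,+1) = 103.2374; S(3,+2) = 124.0741; S(3,+3) = 149.1164
Terminal payoffs V(N, j) = max(S_T - K, 0):
  V(3,-3) = 0.000000; V(3,-2) = 0.000000; V(3,-1) = 0.000000; V(3,+0) = 0.000000; V(3,+1) = 7.017441; V(3,+2) = 27.854148; V(3,+3) = 52.896386
Backward induction: V(k, j) = exp(-r*dt) * [p_u * V(k+1, j+1) + p_m * V(k+1, j) + p_d * V(k+1, j-1)]
  V(2,-2) = exp(-r*dt) * [p_u*0.000000 + p_m*0.000000 + p_d*0.000000] = 0.000000
  V(2,-1) = exp(-r*dt) * [p_u*0.000000 + p_m*0.000000 + p_d*0.000000] = 0.000000
  V(2,+0) = exp(-r*dt) * [p_u*7.017441 + p_m*0.000000 + p_d*0.000000] = 1.062062
  V(2,+1) = exp(-r*dt) * [p_u*27.854148 + p_m*7.017441 + p_d*0.000000] = 8.893909
  V(2,+2) = exp(-r*dt) * [p_u*52.896386 + p_m*27.854148 + p_d*7.017441] = 27.852175
  V(1,-1) = exp(-r*dt) * [p_u*1.062062 + p_m*0.000000 + p_d*0.000000] = 0.160739
  V(1,+0) = exp(-r*dt) * [p_u*8.893909 + p_m*1.062062 + p_d*0.000000] = 2.054099
  V(1,+1) = exp(-r*dt) * [p_u*27.852175 + p_m*8.893909 + p_d*1.062062] = 10.337870
  V(0,+0) = exp(-r*dt) * [p_u*10.337870 + p_m*2.054099 + p_d*0.160739] = 2.963247

Answer: Price = V(0,0) = 2.9632


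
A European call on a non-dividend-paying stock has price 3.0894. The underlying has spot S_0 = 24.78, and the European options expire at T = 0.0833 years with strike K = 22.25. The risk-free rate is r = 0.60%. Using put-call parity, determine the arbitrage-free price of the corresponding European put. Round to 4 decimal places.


Put-call parity: C - P = S_0 * exp(-qT) - K * exp(-rT).
S_0 * exp(-qT) = 24.7800 * 1.00000000 = 24.78000000
K * exp(-rT) = 22.2500 * 0.99950032 = 22.23888223
P = C - S*exp(-qT) + K*exp(-rT)
P = 3.0894 - 24.78000000 + 22.23888223 = 0.5483

Answer: Put price = 0.5483


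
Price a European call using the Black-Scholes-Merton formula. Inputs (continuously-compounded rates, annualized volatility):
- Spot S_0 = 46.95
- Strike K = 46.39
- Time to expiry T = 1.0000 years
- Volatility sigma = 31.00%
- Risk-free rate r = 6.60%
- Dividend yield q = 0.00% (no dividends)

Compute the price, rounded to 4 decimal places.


Answer: Price = 7.5015

Derivation:
d1 = (ln(S/K) + (r - q + 0.5*sigma^2) * T) / (sigma * sqrt(T)) = 0.40661060
d2 = d1 - sigma * sqrt(T) = 0.09661060
exp(-rT) = 0.93613086; exp(-qT) = 1.00000000
C = S_0 * exp(-qT) * N(d1) - K * exp(-rT) * N(d2)
N(d1) = 0.65785300; N(d2) = 0.53848218
C = 46.9500 * 1.00000000 * 0.65785300 - 46.3900 * 0.93613086 * 0.53848218 = 7.5015


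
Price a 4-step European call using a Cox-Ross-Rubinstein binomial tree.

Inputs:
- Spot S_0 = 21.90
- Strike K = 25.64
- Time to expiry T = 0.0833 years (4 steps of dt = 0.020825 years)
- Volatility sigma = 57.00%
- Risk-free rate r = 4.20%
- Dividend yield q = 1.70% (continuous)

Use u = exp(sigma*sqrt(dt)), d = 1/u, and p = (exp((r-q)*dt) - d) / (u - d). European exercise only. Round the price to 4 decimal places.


dt = T/N = 0.020825
u = exp(sigma*sqrt(dt)) = 1.085734; d = 1/u = 0.921036
p = (exp((r-q)*dt) - d) / (u - d) = 0.482610
Discount per step: exp(-r*dt) = 0.999126
Stock lattice S(k, i) with i counting down-moves:
  k=0: S(0,0) = 21.9000
  k=1: S(1,0) = 23.7776; S(1,1) = 20.1707
  k=2: S(2,0) = 25.8161; S(2,1) = 21.9000; S(2,2) = 18.5779
  k=3: S(3,0) = 28.0294; S(3,1) = 23.7776; S(3,2) = 20.1707; S(3,3) = 17.1110
  k=4: S(4,0) = 30.4325; S(4,1) = 25.8161; S(4,2) = 21.9000; S(4,3) = 18.5779; S(4,4) = 15.7598
Terminal payoffs V(N, i) = max(S_T - K, 0):
  V(4,0) = 4.792480; V(4,1) = 0.176106; V(4,2) = 0.000000; V(4,3) = 0.000000; V(4,4) = 0.000000
Backward induction: V(k, i) = exp(-r*dt) * [p * V(k+1, i) + (1-p) * V(k+1, i+1)].
  V(3,0) = exp(-r*dt) * [p*4.792480 + (1-p)*0.176106] = 2.401910
  V(3,1) = exp(-r*dt) * [p*0.176106 + (1-p)*0.000000] = 0.084916
  V(3,2) = exp(-r*dt) * [p*0.000000 + (1-p)*0.000000] = 0.000000
  V(3,3) = exp(-r*dt) * [p*0.000000 + (1-p)*0.000000] = 0.000000
  V(2,0) = exp(-r*dt) * [p*2.401910 + (1-p)*0.084916] = 1.202068
  V(2,1) = exp(-r*dt) * [p*0.084916 + (1-p)*0.000000] = 0.040945
  V(2,2) = exp(-r*dt) * [p*0.000000 + (1-p)*0.000000] = 0.000000
  V(1,0) = exp(-r*dt) * [p*1.202068 + (1-p)*0.040945] = 0.600788
  V(1,1) = exp(-r*dt) * [p*0.040945 + (1-p)*0.000000] = 0.019743
  V(0,0) = exp(-r*dt) * [p*0.600788 + (1-p)*0.019743] = 0.299899

Answer: Price = V(0,0) = 0.2999


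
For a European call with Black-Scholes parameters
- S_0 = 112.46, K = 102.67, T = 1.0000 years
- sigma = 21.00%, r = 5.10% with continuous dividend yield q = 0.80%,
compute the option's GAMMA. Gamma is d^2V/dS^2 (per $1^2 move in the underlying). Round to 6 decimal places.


Answer: Gamma = 0.012711

Derivation:
d1 = 0.7434649598; d2 = 0.5334649598
phi(d1) = 0.3026105522; exp(-qT) = 0.9920319148; exp(-rT) = 0.9502786705
Gamma = exp(-qT) * phi(d1) / (S * sigma * sqrt(T)) = 0.9920319148 * 0.3026105522 / (112.4600 * 0.2100 * 1.0000000000) = 0.012711


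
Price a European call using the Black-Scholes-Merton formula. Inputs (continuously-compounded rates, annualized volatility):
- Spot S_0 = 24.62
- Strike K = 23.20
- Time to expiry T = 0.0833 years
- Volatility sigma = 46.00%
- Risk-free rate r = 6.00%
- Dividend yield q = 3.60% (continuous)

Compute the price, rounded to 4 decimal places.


d1 = (ln(S/K) + (r - q + 0.5*sigma^2) * T) / (sigma * sqrt(T)) = 0.52890227
d2 = d1 - sigma * sqrt(T) = 0.39613827
exp(-rT) = 0.99501447; exp(-qT) = 0.99700569
C = S_0 * exp(-qT) * N(d1) - K * exp(-rT) * N(d2)
N(d1) = 0.70156338; N(d2) = 0.65399849
C = 24.6200 * 0.99700569 * 0.70156338 - 23.2000 * 0.99501447 * 0.65399849 = 2.1237

Answer: Price = 2.1237


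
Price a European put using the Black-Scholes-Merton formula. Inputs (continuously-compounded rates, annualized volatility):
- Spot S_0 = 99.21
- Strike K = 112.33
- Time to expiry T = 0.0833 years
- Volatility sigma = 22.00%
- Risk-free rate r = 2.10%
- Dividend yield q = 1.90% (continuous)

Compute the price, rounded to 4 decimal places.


Answer: Price = 13.1449

Derivation:
d1 = (ln(S/K) + (r - q + 0.5*sigma^2) * T) / (sigma * sqrt(T)) = -1.92169625
d2 = d1 - sigma * sqrt(T) = -1.98519208
exp(-rT) = 0.99825223; exp(-qT) = 0.99841855
P = K * exp(-rT) * N(-d2) - S_0 * exp(-qT) * N(-d1)
N(-d1) = 0.97267801; N(-d2) = 0.97643845
P = 112.3300 * 0.99825223 * 0.97643845 - 99.2100 * 0.99841855 * 0.97267801 = 13.1449


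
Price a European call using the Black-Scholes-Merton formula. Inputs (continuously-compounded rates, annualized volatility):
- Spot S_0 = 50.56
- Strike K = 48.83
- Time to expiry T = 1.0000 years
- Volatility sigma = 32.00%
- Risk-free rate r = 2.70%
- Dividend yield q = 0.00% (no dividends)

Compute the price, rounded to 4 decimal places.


d1 = (ln(S/K) + (r - q + 0.5*sigma^2) * T) / (sigma * sqrt(T)) = 0.35317460
d2 = d1 - sigma * sqrt(T) = 0.03317460
exp(-rT) = 0.97336124; exp(-qT) = 1.00000000
C = S_0 * exp(-qT) * N(d1) - K * exp(-rT) * N(d2)
N(d1) = 0.63802123; N(d2) = 0.51323232
C = 50.5600 * 1.00000000 * 0.63802123 - 48.8300 * 0.97336124 * 0.51323232 = 7.8648

Answer: Price = 7.8648


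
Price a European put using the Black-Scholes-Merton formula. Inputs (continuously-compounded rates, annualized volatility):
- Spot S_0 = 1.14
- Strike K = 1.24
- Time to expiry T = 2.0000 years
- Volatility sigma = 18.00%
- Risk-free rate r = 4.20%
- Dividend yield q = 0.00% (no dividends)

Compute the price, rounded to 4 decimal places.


Answer: Price = 0.1155

Derivation:
d1 = (ln(S/K) + (r - q + 0.5*sigma^2) * T) / (sigma * sqrt(T)) = 0.12695271
d2 = d1 - sigma * sqrt(T) = -0.12760574
exp(-rT) = 0.91943126; exp(-qT) = 1.00000000
P = K * exp(-rT) * N(-d2) - S_0 * exp(-qT) * N(-d1)
N(-d1) = 0.44948892; N(-d2) = 0.55076950
P = 1.2400 * 0.91943126 * 0.55076950 - 1.1400 * 1.00000000 * 0.44948892 = 0.1155


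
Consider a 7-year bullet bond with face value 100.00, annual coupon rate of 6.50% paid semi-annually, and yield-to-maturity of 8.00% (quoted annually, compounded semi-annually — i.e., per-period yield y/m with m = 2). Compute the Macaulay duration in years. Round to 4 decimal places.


Coupon per period c = face * coupon_rate / m = 3.250000
Periods per year m = 2; per-period yield y/m = 0.040000
Number of cashflows N = 14
Cashflows (t years, CF_t, discount factor 1/(1+y/m)^(m*t), PV):
  t = 0.5000: CF_t = 3.250000, DF = 0.961538, PV = 3.125000
  t = 1.0000: CF_t = 3.250000, DF = 0.924556, PV = 3.004808
  t = 1.5000: CF_t = 3.250000, DF = 0.888996, PV = 2.889238
  t = 2.0000: CF_t = 3.250000, DF = 0.854804, PV = 2.778114
  t = 2.5000: CF_t = 3.250000, DF = 0.821927, PV = 2.671263
  t = 3.0000: CF_t = 3.250000, DF = 0.790315, PV = 2.568522
  t = 3.5000: CF_t = 3.250000, DF = 0.759918, PV = 2.469733
  t = 4.0000: CF_t = 3.250000, DF = 0.730690, PV = 2.374743
  t = 4.5000: CF_t = 3.250000, DF = 0.702587, PV = 2.283407
  t = 5.0000: CF_t = 3.250000, DF = 0.675564, PV = 2.195584
  t = 5.5000: CF_t = 3.250000, DF = 0.649581, PV = 2.111138
  t = 6.0000: CF_t = 3.250000, DF = 0.624597, PV = 2.029940
  t = 6.5000: CF_t = 3.250000, DF = 0.600574, PV = 1.951866
  t = 7.0000: CF_t = 103.250000, DF = 0.577475, PV = 59.624302
Price P = sum_t PV_t = 92.077658
Macaulay numerator sum_t t * PV_t:
  t * PV_t at t = 0.5000: 1.562500
  t * PV_t at t = 1.0000: 3.004808
  t * PV_t at t = 1.5000: 4.333857
  t * PV_t at t = 2.0000: 5.556227
  t * PV_t at t = 2.5000: 6.678158
  t * PV_t at t = 3.0000: 7.705567
  t * PV_t at t = 3.5000: 8.644065
  t * PV_t at t = 4.0000: 9.498973
  t * PV_t at t = 4.5000: 10.275331
  t * PV_t at t = 5.0000: 10.977918
  t * PV_t at t = 5.5000: 11.611259
  t * PV_t at t = 6.0000: 12.179642
  t * PV_t at t = 6.5000: 12.687128
  t * PV_t at t = 7.0000: 417.370116
Macaulay duration D = (sum_t t * PV_t) / P = 522.085548 / 92.077658 = 5.670057

Answer: Macaulay duration = 5.6701 years


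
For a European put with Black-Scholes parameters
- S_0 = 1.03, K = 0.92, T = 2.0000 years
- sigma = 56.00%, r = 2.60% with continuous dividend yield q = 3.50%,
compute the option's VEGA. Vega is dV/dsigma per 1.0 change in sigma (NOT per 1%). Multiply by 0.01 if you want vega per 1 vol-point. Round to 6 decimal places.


d1 = 0.5158601699; d2 = -0.2760994250
phi(d1) = 0.3492405320; exp(-qT) = 0.9323938199; exp(-rT) = 0.9493288668
Vega = S * exp(-qT) * phi(d1) * sqrt(T) = 1.0300 * 0.9323938199 * 0.3492405320 * 1.4142135624 = 0.474325

Answer: Vega = 0.474325


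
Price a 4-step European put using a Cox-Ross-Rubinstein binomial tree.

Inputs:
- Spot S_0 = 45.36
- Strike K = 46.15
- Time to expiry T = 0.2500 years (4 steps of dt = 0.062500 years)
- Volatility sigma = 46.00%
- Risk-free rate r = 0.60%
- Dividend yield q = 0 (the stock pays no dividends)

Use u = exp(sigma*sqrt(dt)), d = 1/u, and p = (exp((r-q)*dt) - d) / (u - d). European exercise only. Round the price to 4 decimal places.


Answer: Price = V(0,0) = 4.4403

Derivation:
dt = T/N = 0.062500
u = exp(sigma*sqrt(dt)) = 1.121873; d = 1/u = 0.891366
p = (exp((r-q)*dt) - d) / (u - d) = 0.472909
Discount per step: exp(-r*dt) = 0.999625
Stock lattice S(k, i) with i counting down-moves:
  k=0: S(0,0) = 45.3600
  k=1: S(1,0) = 50.8882; S(1,1) = 40.4324
  k=2: S(2,0) = 57.0901; S(2,1) = 45.3600; S(2,2) = 36.0400
  k=3: S(3,0) = 64.0479; S(3,1) = 50.8882; S(3,2) = 40.4324; S(3,3) = 32.1249
  k=4: S(4,0) = 71.8536; S(4,1) = 57.0901; S(4,2) = 45.3600; S(4,3) = 36.0400; S(4,4) = 28.6350
Terminal payoffs V(N, i) = max(K - S_T, 0):
  V(4,0) = 0.000000; V(4,1) = 0.000000; V(4,2) = 0.790000; V(4,3) = 10.109956; V(4,4) = 17.514974
Backward induction: V(k, i) = exp(-r*dt) * [p * V(k+1, i) + (1-p) * V(k+1, i+1)].
  V(3,0) = exp(-r*dt) * [p*0.000000 + (1-p)*0.000000] = 0.000000
  V(3,1) = exp(-r*dt) * [p*0.000000 + (1-p)*0.790000] = 0.416246
  V(3,2) = exp(-r*dt) * [p*0.790000 + (1-p)*10.109956] = 5.700329
  V(3,3) = exp(-r*dt) * [p*10.109956 + (1-p)*17.514974] = 14.007822
  V(2,0) = exp(-r*dt) * [p*0.000000 + (1-p)*0.416246] = 0.219317
  V(2,1) = exp(-r*dt) * [p*0.416246 + (1-p)*5.700329] = 3.200239
  V(2,2) = exp(-r*dt) * [p*5.700329 + (1-p)*14.007822] = 10.075356
  V(1,0) = exp(-r*dt) * [p*0.219317 + (1-p)*3.200239] = 1.789864
  V(1,1) = exp(-r*dt) * [p*3.200239 + (1-p)*10.075356] = 6.821494
  V(0,0) = exp(-r*dt) * [p*1.789864 + (1-p)*6.821494] = 4.440327


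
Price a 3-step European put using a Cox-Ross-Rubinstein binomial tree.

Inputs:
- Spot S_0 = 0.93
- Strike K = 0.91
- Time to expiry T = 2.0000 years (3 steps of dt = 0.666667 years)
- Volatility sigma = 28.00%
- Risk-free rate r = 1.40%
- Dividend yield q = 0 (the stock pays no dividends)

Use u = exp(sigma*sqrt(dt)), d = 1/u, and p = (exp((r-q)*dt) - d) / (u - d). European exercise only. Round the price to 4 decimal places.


Answer: Price = V(0,0) = 0.1325

Derivation:
dt = T/N = 0.666667
u = exp(sigma*sqrt(dt)) = 1.256863; d = 1/u = 0.795632
p = (exp((r-q)*dt) - d) / (u - d) = 0.463423
Discount per step: exp(-r*dt) = 0.990710
Stock lattice S(k, i) with i counting down-moves:
  k=0: S(0,0) = 0.9300
  k=1: S(1,0) = 1.1689; S(1,1) = 0.7399
  k=2: S(2,0) = 1.4691; S(2,1) = 0.9300; S(2,2) = 0.5887
  k=3: S(3,0) = 1.8465; S(3,1) = 1.1689; S(3,2) = 0.7399; S(3,3) = 0.4684
Terminal payoffs V(N, i) = max(K - S_T, 0):
  V(3,0) = 0.000000; V(3,1) = 0.000000; V(3,2) = 0.170063; V(3,3) = 0.441598
Backward induction: V(k, i) = exp(-r*dt) * [p * V(k+1, i) + (1-p) * V(k+1, i+1)].
  V(2,0) = exp(-r*dt) * [p*0.000000 + (1-p)*0.000000] = 0.000000
  V(2,1) = exp(-r*dt) * [p*0.000000 + (1-p)*0.170063] = 0.090404
  V(2,2) = exp(-r*dt) * [p*0.170063 + (1-p)*0.441598] = 0.312829
  V(1,0) = exp(-r*dt) * [p*0.000000 + (1-p)*0.090404] = 0.048058
  V(1,1) = exp(-r*dt) * [p*0.090404 + (1-p)*0.312829] = 0.207803
  V(0,0) = exp(-r*dt) * [p*0.048058 + (1-p)*0.207803] = 0.132531


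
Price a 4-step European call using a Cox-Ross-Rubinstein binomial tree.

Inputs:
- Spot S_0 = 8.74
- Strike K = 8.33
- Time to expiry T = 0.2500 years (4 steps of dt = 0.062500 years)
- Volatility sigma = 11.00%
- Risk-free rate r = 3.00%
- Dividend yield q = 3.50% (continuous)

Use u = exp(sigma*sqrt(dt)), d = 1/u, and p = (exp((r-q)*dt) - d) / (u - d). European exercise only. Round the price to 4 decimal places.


dt = T/N = 0.062500
u = exp(sigma*sqrt(dt)) = 1.027882; d = 1/u = 0.972875
p = (exp((r-q)*dt) - d) / (u - d) = 0.487445
Discount per step: exp(-r*dt) = 0.998127
Stock lattice S(k, i) with i counting down-moves:
  k=0: S(0,0) = 8.7400
  k=1: S(1,0) = 8.9837; S(1,1) = 8.5029
  k=2: S(2,0) = 9.2342; S(2,1) = 8.7400; S(2,2) = 8.2723
  k=3: S(3,0) = 9.4916; S(3,1) = 8.9837; S(3,2) = 8.5029; S(3,3) = 8.0479
  k=4: S(4,0) = 9.7563; S(4,1) = 9.2342; S(4,2) = 8.7400; S(4,3) = 8.2723; S(4,4) = 7.8296
Terminal payoffs V(N, i) = max(S_T - K, 0):
  V(4,0) = 1.426270; V(4,1) = 0.904165; V(4,2) = 0.410000; V(4,3) = 0.000000; V(4,4) = 0.000000
Backward induction: V(k, i) = exp(-r*dt) * [p * V(k+1, i) + (1-p) * V(k+1, i+1)].
  V(3,0) = exp(-r*dt) * [p*1.426270 + (1-p)*0.904165] = 1.156492
  V(3,1) = exp(-r*dt) * [p*0.904165 + (1-p)*0.410000] = 0.649659
  V(3,2) = exp(-r*dt) * [p*0.410000 + (1-p)*0.000000] = 0.199478
  V(3,3) = exp(-r*dt) * [p*0.000000 + (1-p)*0.000000] = 0.000000
  V(2,0) = exp(-r*dt) * [p*1.156492 + (1-p)*0.649659] = 0.895033
  V(2,1) = exp(-r*dt) * [p*0.649659 + (1-p)*0.199478] = 0.418132
  V(2,2) = exp(-r*dt) * [p*0.199478 + (1-p)*0.000000] = 0.097053
  V(1,0) = exp(-r*dt) * [p*0.895033 + (1-p)*0.418132] = 0.649376
  V(1,1) = exp(-r*dt) * [p*0.418132 + (1-p)*0.097053] = 0.253086
  V(0,0) = exp(-r*dt) * [p*0.649376 + (1-p)*0.253086] = 0.445420

Answer: Price = V(0,0) = 0.4454


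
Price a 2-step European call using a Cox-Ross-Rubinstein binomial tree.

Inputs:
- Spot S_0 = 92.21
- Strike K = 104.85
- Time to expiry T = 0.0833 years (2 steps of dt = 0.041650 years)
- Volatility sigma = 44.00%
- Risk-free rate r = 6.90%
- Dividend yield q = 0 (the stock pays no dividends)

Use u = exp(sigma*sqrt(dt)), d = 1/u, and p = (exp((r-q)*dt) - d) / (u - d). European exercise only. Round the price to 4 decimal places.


Answer: Price = V(0,0) = 1.3323

Derivation:
dt = T/N = 0.041650
u = exp(sigma*sqrt(dt)) = 1.093952; d = 1/u = 0.914117
p = (exp((r-q)*dt) - d) / (u - d) = 0.493569
Discount per step: exp(-r*dt) = 0.997130
Stock lattice S(k, i) with i counting down-moves:
  k=0: S(0,0) = 92.2100
  k=1: S(1,0) = 100.8733; S(1,1) = 84.2907
  k=2: S(2,0) = 110.3505; S(2,1) = 92.2100; S(2,2) = 77.0516
Terminal payoffs V(N, i) = max(S_T - K, 0):
  V(2,0) = 5.500526; V(2,1) = 0.000000; V(2,2) = 0.000000
Backward induction: V(k, i) = exp(-r*dt) * [p * V(k+1, i) + (1-p) * V(k+1, i+1)].
  V(1,0) = exp(-r*dt) * [p*5.500526 + (1-p)*0.000000] = 2.707100
  V(1,1) = exp(-r*dt) * [p*0.000000 + (1-p)*0.000000] = 0.000000
  V(0,0) = exp(-r*dt) * [p*2.707100 + (1-p)*0.000000] = 1.332308


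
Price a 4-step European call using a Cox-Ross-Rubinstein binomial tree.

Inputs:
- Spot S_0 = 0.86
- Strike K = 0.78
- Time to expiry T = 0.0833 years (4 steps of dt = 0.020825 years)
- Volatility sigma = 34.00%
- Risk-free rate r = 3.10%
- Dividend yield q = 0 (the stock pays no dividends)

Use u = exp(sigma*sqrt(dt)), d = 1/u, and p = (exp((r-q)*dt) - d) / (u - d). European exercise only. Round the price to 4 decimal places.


dt = T/N = 0.020825
u = exp(sigma*sqrt(dt)) = 1.050289; d = 1/u = 0.952119
p = (exp((r-q)*dt) - d) / (u - d) = 0.494314
Discount per step: exp(-r*dt) = 0.999355
Stock lattice S(k, i) with i counting down-moves:
  k=0: S(0,0) = 0.8600
  k=1: S(1,0) = 0.9032; S(1,1) = 0.8188
  k=2: S(2,0) = 0.9487; S(2,1) = 0.8600; S(2,2) = 0.7796
  k=3: S(3,0) = 0.9964; S(3,1) = 0.9032; S(3,2) = 0.8188; S(3,3) = 0.7423
  k=4: S(4,0) = 1.0465; S(4,1) = 0.9487; S(4,2) = 0.8600; S(4,3) = 0.7796; S(4,4) = 0.7067
Terminal payoffs V(N, i) = max(S_T - K, 0):
  V(4,0) = 0.266485; V(4,1) = 0.168671; V(4,2) = 0.080000; V(4,3) = 0.000000; V(4,4) = 0.000000
Backward induction: V(k, i) = exp(-r*dt) * [p * V(k+1, i) + (1-p) * V(k+1, i+1)].
  V(3,0) = exp(-r*dt) * [p*0.266485 + (1-p)*0.168671] = 0.216882
  V(3,1) = exp(-r*dt) * [p*0.168671 + (1-p)*0.080000] = 0.123752
  V(3,2) = exp(-r*dt) * [p*0.080000 + (1-p)*0.000000] = 0.039520
  V(3,3) = exp(-r*dt) * [p*0.000000 + (1-p)*0.000000] = 0.000000
  V(2,0) = exp(-r*dt) * [p*0.216882 + (1-p)*0.123752] = 0.169678
  V(2,1) = exp(-r*dt) * [p*0.123752 + (1-p)*0.039520] = 0.081104
  V(2,2) = exp(-r*dt) * [p*0.039520 + (1-p)*0.000000] = 0.019523
  V(1,0) = exp(-r*dt) * [p*0.169678 + (1-p)*0.081104] = 0.124807
  V(1,1) = exp(-r*dt) * [p*0.081104 + (1-p)*0.019523] = 0.049931
  V(0,0) = exp(-r*dt) * [p*0.124807 + (1-p)*0.049931] = 0.086887

Answer: Price = V(0,0) = 0.0869


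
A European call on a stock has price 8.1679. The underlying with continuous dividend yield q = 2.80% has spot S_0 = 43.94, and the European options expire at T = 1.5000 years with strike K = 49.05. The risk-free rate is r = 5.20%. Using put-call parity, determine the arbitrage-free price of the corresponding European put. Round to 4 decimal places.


Put-call parity: C - P = S_0 * exp(-qT) - K * exp(-rT).
S_0 * exp(-qT) = 43.9400 * 0.95886978 = 42.13273816
K * exp(-rT) = 49.0500 * 0.92496443 = 45.36950512
P = C - S*exp(-qT) + K*exp(-rT)
P = 8.1679 - 42.13273816 + 45.36950512 = 11.4047

Answer: Put price = 11.4047


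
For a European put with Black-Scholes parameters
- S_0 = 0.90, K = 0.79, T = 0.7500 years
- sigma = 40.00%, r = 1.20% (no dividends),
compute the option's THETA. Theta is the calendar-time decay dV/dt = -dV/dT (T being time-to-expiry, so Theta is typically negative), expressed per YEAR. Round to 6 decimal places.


d1 = 0.5755079960; d2 = 0.2290978345
phi(d1) = 0.3380561544; exp(-qT) = 1.0000000000; exp(-rT) = 0.9910403788
Theta = -S*exp(-qT)*phi(d1)*sigma/(2*sqrt(T)) + r*K*exp(-rT)*N(-d2) - q*S*exp(-qT)*N(-d1)
N(-d1) = 0.2824738922; N(-d2) = 0.4093964383; sqrt(T) = 0.8660254038
Term 1 = -0.9000 * 1.0000000000 * 0.3380561544 * 0.4000 / (2 * 0.8660254038) = -0.0702636522
Term 2 = 0.0120 * 0.7900 * 0.9910403788 * 0.4093964383 = 0.0038463052
Term 3 = 0 (no dividend yield, q = 0)
Theta = -0.0702636522 + (0.0038463052) + (0.0000000000) = -0.066417

Answer: Theta = -0.066417


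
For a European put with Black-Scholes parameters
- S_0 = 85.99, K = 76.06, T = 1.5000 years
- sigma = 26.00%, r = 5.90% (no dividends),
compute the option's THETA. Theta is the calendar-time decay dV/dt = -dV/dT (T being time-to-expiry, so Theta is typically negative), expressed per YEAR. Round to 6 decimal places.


Answer: Theta = -1.334872

Derivation:
d1 = 0.8224900047; d2 = 0.5040563382
phi(d1) = 0.2844540821; exp(-qT) = 1.0000000000; exp(-rT) = 0.9153031107
Theta = -S*exp(-qT)*phi(d1)*sigma/(2*sqrt(T)) + r*K*exp(-rT)*N(-d2) - q*S*exp(-qT)*N(-d1)
N(-d1) = 0.2053990365; N(-d2) = 0.3071108938; sqrt(T) = 1.2247448714
Term 1 = -85.9900 * 1.0000000000 * 0.2844540821 * 0.2600 / (2 * 1.2247448714) = -2.5963177490
Term 2 = 0.0590 * 76.0600 * 0.9153031107 * 0.3071108938 = 1.2614455034
Term 3 = 0 (no dividend yield, q = 0)
Theta = -2.5963177490 + (1.2614455034) + (0.0000000000) = -1.334872


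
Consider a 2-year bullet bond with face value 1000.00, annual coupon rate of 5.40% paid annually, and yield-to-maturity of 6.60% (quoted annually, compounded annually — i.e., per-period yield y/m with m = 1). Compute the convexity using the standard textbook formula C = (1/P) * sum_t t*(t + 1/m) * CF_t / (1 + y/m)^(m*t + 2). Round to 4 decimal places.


Coupon per period c = face * coupon_rate / m = 54.000000
Periods per year m = 1; per-period yield y/m = 0.066000
Number of cashflows N = 2
Cashflows (t years, CF_t, discount factor 1/(1+y/m)^(m*t), PV):
  t = 1.0000: CF_t = 54.000000, DF = 0.938086, PV = 50.656660
  t = 2.0000: CF_t = 1054.000000, DF = 0.880006, PV = 927.526233
Price P = sum_t PV_t = 978.182893
Convexity numerator sum_t t*(t + 1/m) * CF_t / (1+y/m)^(m*t + 2):
  t = 1.0000: term = 89.156321
  t = 2.0000: term = 4897.371420
Convexity = (1/P) * sum = 4986.527742 / 978.182893 = 5.097746

Answer: Convexity = 5.0977


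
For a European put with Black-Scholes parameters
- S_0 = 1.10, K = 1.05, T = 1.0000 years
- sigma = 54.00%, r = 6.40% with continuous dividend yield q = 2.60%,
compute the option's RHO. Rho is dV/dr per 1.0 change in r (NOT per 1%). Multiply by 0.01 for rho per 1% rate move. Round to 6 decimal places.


Answer: Rho = -0.536946

Derivation:
d1 = 0.4265185475; d2 = -0.1134814525
phi(d1) = 0.3642562888; exp(-qT) = 0.9743350896; exp(-rT) = 0.9380049995
N(-d2) = 0.5451755666
Rho = -K*T*exp(-rT)*N(-d2) = -1.0500 * 1.0000 * 0.9380049995 * 0.5451755666 = -0.536946


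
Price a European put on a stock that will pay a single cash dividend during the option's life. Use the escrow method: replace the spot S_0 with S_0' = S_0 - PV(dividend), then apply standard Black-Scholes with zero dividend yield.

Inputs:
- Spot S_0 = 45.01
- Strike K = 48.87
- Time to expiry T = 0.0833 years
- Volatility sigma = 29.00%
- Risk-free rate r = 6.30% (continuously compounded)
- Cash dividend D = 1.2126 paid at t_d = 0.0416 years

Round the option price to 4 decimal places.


Answer: Price = 5.0106

Derivation:
PV(D) = D * exp(-r * t_d) = 1.2126 * 0.99738263 = 1.20942618
S_0' = S_0 - PV(D) = 45.0100 - 1.20942618 = 43.80057382
d1 = (ln(S_0'/K) + (r + sigma^2/2)*T) / (sigma*sqrt(T)) = -1.20391014
d2 = d1 - sigma*sqrt(T) = -1.28760918
exp(-rT) = 0.99476585
N(-d1) = 0.88568784; N(-d2) = 0.90105898
P = K * exp(-rT) * N(-d2) - S_0' * N(-d1) = 48.8700 * 0.99476585 * 0.90105898 - 43.80057382 * 0.88568784 = 5.0106


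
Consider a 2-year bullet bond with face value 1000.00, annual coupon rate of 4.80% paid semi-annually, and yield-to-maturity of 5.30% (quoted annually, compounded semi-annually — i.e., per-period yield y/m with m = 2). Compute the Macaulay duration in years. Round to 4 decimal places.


Answer: Macaulay duration = 1.9304 years

Derivation:
Coupon per period c = face * coupon_rate / m = 24.000000
Periods per year m = 2; per-period yield y/m = 0.026500
Number of cashflows N = 4
Cashflows (t years, CF_t, discount factor 1/(1+y/m)^(m*t), PV):
  t = 0.5000: CF_t = 24.000000, DF = 0.974184, PV = 23.380419
  t = 1.0000: CF_t = 24.000000, DF = 0.949035, PV = 22.776833
  t = 1.5000: CF_t = 24.000000, DF = 0.924535, PV = 22.188829
  t = 2.0000: CF_t = 1024.000000, DF = 0.900667, PV = 922.282869
Price P = sum_t PV_t = 990.628949
Macaulay numerator sum_t t * PV_t:
  t * PV_t at t = 0.5000: 11.690209
  t * PV_t at t = 1.0000: 22.776833
  t * PV_t at t = 1.5000: 33.283243
  t * PV_t at t = 2.0000: 1844.565738
Macaulay duration D = (sum_t t * PV_t) / P = 1912.316023 / 990.628949 = 1.930406


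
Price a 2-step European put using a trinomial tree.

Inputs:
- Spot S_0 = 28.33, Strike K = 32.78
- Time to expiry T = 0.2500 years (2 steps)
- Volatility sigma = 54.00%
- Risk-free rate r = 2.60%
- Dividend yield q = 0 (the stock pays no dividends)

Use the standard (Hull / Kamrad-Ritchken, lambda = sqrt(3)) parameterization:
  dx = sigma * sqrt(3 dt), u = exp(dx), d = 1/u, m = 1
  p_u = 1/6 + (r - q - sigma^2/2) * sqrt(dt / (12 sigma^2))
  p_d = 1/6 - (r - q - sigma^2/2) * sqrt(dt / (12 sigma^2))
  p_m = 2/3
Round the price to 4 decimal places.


Answer: Price = V(0,0) = 5.9689

Derivation:
dt = T/N = 0.125000; dx = sigma*sqrt(3*dt) = 0.330681
u = exp(dx) = 1.391916; d = 1/u = 0.718434
p_u = 0.144024, p_m = 0.666667, p_d = 0.189309
Discount per step: exp(-r*dt) = 0.996755
Stock lattice S(k, j) with j the centered position index:
  k=0: S(0,+0) = 28.3300
  k=1: S(1,-1) = 20.3532; S(1,+0) = 28.3300; S(1,+1) = 39.4330
  k=2: S(2,-2) = 14.6225; S(2,-1) = 20.3532; S(2,+0) = 28.3300; S(2,+1) = 39.4330; S(2,+2) = 54.8874
Terminal payoffs V(N, j) = max(K - S_T, 0):
  V(2,-2) = 18.157534; V(2,-1) = 12.426758; V(2,+0) = 4.450000; V(2,+1) = 0.000000; V(2,+2) = 0.000000
Backward induction: V(k, j) = exp(-r*dt) * [p_u * V(k+1, j+1) + p_m * V(k+1, j) + p_d * V(k+1, j-1)]
  V(1,-1) = exp(-r*dt) * [p_u*4.450000 + p_m*12.426758 + p_d*18.157534] = 12.322689
  V(1,+0) = exp(-r*dt) * [p_u*0.000000 + p_m*4.450000 + p_d*12.426758] = 5.301909
  V(1,+1) = exp(-r*dt) * [p_u*0.000000 + p_m*0.000000 + p_d*4.450000] = 0.839693
  V(0,+0) = exp(-r*dt) * [p_u*0.839693 + p_m*5.301909 + p_d*12.322689] = 5.968911


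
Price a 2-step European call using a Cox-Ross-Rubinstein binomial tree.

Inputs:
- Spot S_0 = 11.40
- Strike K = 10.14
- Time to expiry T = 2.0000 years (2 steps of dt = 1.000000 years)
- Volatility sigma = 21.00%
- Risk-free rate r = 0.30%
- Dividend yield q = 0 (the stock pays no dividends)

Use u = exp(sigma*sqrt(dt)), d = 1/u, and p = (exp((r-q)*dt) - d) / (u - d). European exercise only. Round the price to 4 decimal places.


Answer: Price = V(0,0) = 2.1036

Derivation:
dt = T/N = 1.000000
u = exp(sigma*sqrt(dt)) = 1.233678; d = 1/u = 0.810584
p = (exp((r-q)*dt) - d) / (u - d) = 0.454793
Discount per step: exp(-r*dt) = 0.997004
Stock lattice S(k, i) with i counting down-moves:
  k=0: S(0,0) = 11.4000
  k=1: S(1,0) = 14.0639; S(1,1) = 9.2407
  k=2: S(2,0) = 17.3504; S(2,1) = 11.4000; S(2,2) = 7.4903
Terminal payoffs V(N, i) = max(S_T - K, 0):
  V(2,0) = 7.210362; V(2,1) = 1.260000; V(2,2) = 0.000000
Backward induction: V(k, i) = exp(-r*dt) * [p * V(k+1, i) + (1-p) * V(k+1, i+1)].
  V(1,0) = exp(-r*dt) * [p*7.210362 + (1-p)*1.260000] = 3.954304
  V(1,1) = exp(-r*dt) * [p*1.260000 + (1-p)*0.000000] = 0.571323
  V(0,0) = exp(-r*dt) * [p*3.954304 + (1-p)*0.571323] = 2.103560
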